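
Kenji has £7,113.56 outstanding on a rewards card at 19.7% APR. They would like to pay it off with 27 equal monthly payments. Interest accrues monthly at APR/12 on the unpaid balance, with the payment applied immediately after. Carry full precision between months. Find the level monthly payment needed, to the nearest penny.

Monthly rate r = 19.7%/12 = 1.64167% = 0.0164167.
Level-payment amortization: P = B₀·r / (1 − (1+r)^(−n)) = 7113.56·0.0164167 / (1 − 1.01642^(−27)).
Denominator 1 − (1+r)^(−27) = 0.355738766.
P = 116.781 / 0.355738766 ≈ 328.28.

£328.28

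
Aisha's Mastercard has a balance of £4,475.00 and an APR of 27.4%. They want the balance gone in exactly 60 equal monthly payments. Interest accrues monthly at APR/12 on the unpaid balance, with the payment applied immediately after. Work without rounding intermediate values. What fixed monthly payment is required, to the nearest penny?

£137.72

Monthly rate r = 27.4%/12 = 2.28333% = 0.0228333.
Level-payment amortization: P = B₀·r / (1 − (1+r)^(−n)) = 4475.00·0.0228333 / (1 − 1.02283^(−60)).
Denominator 1 − (1+r)^(−60) = 0.741947764.
P = 102.179 / 0.741947764 ≈ 137.72.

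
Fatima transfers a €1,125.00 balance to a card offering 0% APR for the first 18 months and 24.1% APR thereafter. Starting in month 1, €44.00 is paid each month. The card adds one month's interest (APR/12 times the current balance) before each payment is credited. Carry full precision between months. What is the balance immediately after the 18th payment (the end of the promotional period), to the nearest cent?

Promo months 1–18 at r₀ = 0%/12 = 0; months 19+ at r₁ = 24.1%/12 = 0.0200833.
After month 18 (no interest yet): B = €1,125.00 − 18·€44.00 = €333.00.

€333.00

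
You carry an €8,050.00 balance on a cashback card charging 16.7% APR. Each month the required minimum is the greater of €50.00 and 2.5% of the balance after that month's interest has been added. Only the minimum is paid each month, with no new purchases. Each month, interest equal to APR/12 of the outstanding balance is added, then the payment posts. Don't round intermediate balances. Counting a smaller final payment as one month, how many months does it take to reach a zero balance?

Monthly rate r = 16.7%/12 = 1.39167% = 0.0139167.
While 2.5% of the post-interest balance exceeds €50.00, each month B ← (B·(1+r))·(1 − 0.025), i.e. B shrinks by the factor (1+r)·0.975 = 0.98857.
This holds for months 1–123. Entering month 124 the balance is €1,957.23; 2.5% of the post-interest balance is now below €50.00, so the flat €50.00 minimum applies from here.
From month 124 a fixed €50.00 at rate r clears €1,957.23 in 57 more payments. Total: 123 + 57 = 180 months.

180 months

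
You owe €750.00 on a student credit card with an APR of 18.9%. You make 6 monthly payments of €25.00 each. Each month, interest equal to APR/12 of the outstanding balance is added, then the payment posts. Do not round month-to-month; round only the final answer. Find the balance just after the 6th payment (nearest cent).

€667.69

Monthly rate r = 18.9%/12 = 1.575% = 0.01575.
Each month: B ← B·(1+r) − €25.00.
Month 1: interest €11.81; balance after payment €736.81.
Month 2: interest €11.60; balance after payment €723.42.
Month 3: interest €11.39; balance after payment €709.81.
Month 4: interest €11.18; balance after payment €695.99.
Month 5: interest €10.96; balance after payment €681.95.
Month 6: interest €10.74; balance after payment €667.69.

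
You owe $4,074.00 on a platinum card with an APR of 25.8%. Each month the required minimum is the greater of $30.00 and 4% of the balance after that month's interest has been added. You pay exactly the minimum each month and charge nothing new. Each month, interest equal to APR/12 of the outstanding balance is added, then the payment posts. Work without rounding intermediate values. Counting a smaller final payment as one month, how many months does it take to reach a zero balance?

123 months

Monthly rate r = 25.8%/12 = 2.15% = 0.0215.
While 4% of the post-interest balance exceeds $30.00, each month B ← (B·(1+r))·(1 − 0.04), i.e. B shrinks by the factor (1+r)·0.96 = 0.98064.
This holds for months 1–88. Entering month 89 the balance is $729.23; 4% of the post-interest balance is now below $30.00, so the flat $30.00 minimum applies from here.
From month 89 a fixed $30.00 at rate r clears $729.23 in 35 more payments. Total: 88 + 35 = 123 months.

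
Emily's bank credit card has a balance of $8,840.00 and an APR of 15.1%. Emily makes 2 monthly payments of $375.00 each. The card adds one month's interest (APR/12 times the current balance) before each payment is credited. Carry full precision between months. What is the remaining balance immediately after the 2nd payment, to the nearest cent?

$8,309.15

Monthly rate r = 15.1%/12 = 1.25833% = 0.0125833.
Each month: B ← B·(1+r) − $375.00.
Month 1: interest $111.24; balance after payment $8,576.24.
Month 2: interest $107.92; balance after payment $8,309.15.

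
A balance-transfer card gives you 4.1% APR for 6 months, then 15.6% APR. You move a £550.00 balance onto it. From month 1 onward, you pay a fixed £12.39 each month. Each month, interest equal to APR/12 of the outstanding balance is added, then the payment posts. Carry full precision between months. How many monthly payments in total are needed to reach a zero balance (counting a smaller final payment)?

62 payments

Promo months 1–6 at r₀ = 4.1%/12 = 0.00341667; months 7+ at r₁ = 15.6%/12 = 0.013.
After month 6: iterate B ← B·(1+r₀) − £12.39 for 6 months → £486.39.
Then at r₁ with £12.39/mo: n₂ = −ln(1 − r₁·B/P)/ln(1+r₁) ≈ 55.28 → 56 more payments.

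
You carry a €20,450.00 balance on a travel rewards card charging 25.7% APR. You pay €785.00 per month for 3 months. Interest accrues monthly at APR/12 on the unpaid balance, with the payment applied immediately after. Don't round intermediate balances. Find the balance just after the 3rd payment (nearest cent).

€19,386.46

Monthly rate r = 25.7%/12 = 2.14167% = 0.0214167.
Each month: B ← B·(1+r) − €785.00.
Month 1: interest €437.97; balance after payment €20,102.97.
Month 2: interest €430.54; balance after payment €19,748.51.
Month 3: interest €422.95; balance after payment €19,386.46.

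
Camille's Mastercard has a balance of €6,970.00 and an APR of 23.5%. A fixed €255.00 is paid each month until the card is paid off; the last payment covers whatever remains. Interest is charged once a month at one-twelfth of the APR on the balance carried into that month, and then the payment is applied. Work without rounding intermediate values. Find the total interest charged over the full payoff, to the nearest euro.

Monthly rate r = 23.5%/12 = 1.95833% = 0.0195833.
Payoff takes n = ⌈−ln(1 − rB₀/P)/ln(1+r)⌉ = ⌈39.513⌉ = 40 payments; the last is €131.41.
Total paid = 39·€255.00 + €131.41 = €10,076.41.
Total interest = total paid − principal = €10,076.41 − €6,970.00 = €3,106.41.

€3,106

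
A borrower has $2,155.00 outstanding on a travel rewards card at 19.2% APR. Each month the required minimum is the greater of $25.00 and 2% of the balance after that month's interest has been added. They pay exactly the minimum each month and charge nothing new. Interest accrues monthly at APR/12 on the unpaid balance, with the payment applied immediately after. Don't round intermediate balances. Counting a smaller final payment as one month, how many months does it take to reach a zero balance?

228 months

Monthly rate r = 19.2%/12 = 1.6% = 0.016.
While 2% of the post-interest balance exceeds $25.00, each month B ← (B·(1+r))·(1 − 0.02), i.e. B shrinks by the factor (1+r)·0.98 = 0.99568.
This holds for months 1–130. Entering month 131 the balance is $1,227.49; 2% of the post-interest balance is now below $25.00, so the flat $25.00 minimum applies from here.
From month 131 a fixed $25.00 at rate r clears $1,227.49 in 98 more payments. Total: 130 + 98 = 228 months.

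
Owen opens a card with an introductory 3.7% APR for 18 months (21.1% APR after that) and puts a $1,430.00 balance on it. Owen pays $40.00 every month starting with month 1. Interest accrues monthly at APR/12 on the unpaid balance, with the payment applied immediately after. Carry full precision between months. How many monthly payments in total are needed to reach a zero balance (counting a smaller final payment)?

42 months

Promo months 1–18 at r₀ = 3.7%/12 = 0.00308333; months 19+ at r₁ = 21.1%/12 = 0.0175833.
After month 18: iterate B ← B·(1+r₀) − $40.00 for 18 months → $772.30.
Then at r₁ with $40.00/mo: n₂ = −ln(1 − r₁·B/P)/ln(1+r₁) ≈ 23.79 → 24 more payments.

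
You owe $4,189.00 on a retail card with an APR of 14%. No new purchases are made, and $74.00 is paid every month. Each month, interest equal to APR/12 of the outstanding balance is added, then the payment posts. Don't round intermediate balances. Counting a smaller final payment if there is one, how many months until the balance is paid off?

Monthly rate r = 14%/12 = 1.16667% = 0.0116667.
Recurrence: B ← B·(1+r) − $74.00.
Month 1: interest $48.87; balance after payment $4,163.87.
Month 2: interest $48.58; balance after payment $4,138.45.
Closed form: n = −ln(1 − rB₀/P)/ln(1+r) = −ln(0.33957)/ln(1.01167) ≈ 93.116, so the balance reaches zero during payment 94.

94 payments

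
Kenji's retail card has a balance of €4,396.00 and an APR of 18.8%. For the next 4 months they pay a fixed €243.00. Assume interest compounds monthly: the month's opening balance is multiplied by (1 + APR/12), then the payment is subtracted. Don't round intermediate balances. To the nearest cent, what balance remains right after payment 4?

Monthly rate r = 18.8%/12 = 1.56667% = 0.0156667.
Each month: B ← B·(1+r) − €243.00.
Month 1: interest €68.87; balance after payment €4,221.87.
Month 2: interest €66.14; balance after payment €4,045.01.
Month 3: interest €63.37; balance after payment €3,865.39.
Month 4: interest €60.56; balance after payment €3,682.94.

€3,682.94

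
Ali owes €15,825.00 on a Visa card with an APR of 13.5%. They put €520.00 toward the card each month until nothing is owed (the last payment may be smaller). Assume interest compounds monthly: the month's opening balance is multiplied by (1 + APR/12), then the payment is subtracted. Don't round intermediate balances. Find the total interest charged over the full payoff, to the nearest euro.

Monthly rate r = 13.5%/12 = 1.125% = 0.01125.
Payoff takes n = ⌈−ln(1 − rB₀/P)/ln(1+r)⌉ = ⌈37.463⌉ = 38 payments; the last is €241.66.
Total paid = 37·€520.00 + €241.66 = €19,481.66.
Total interest = total paid − principal = €19,481.66 − €15,825.00 = €3,656.66.

€3,657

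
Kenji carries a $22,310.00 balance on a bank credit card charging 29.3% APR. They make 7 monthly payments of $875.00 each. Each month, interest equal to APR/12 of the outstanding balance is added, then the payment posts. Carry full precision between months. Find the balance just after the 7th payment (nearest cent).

Monthly rate r = 29.3%/12 = 2.44167% = 0.0244167.
Each month: B ← B·(1+r) − $875.00.
Month 1: interest $544.74; balance after payment $21,979.74.
Month 2: interest $536.67; balance after payment $21,641.41.
Month 3: interest $528.41; balance after payment $21,294.82.
Month 4: interest $519.95; balance after payment $20,939.77.
Month 5: interest $511.28; balance after payment $20,576.05.
Month 6: interest $502.40; balance after payment $20,203.45.
Month 7: interest $493.30; balance after payment $19,821.75.

$19,821.75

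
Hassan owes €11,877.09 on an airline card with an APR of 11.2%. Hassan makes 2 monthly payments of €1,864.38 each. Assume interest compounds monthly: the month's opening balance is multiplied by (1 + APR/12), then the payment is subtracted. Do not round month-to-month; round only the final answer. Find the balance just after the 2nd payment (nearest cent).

Monthly rate r = 11.2%/12 = 0.933333% = 0.00933333.
Each month: B ← B·(1+r) − €1,864.38.
Month 1: interest €110.85; balance after payment €10,123.56.
Month 2: interest €94.49; balance after payment €8,353.67.

€8,353.67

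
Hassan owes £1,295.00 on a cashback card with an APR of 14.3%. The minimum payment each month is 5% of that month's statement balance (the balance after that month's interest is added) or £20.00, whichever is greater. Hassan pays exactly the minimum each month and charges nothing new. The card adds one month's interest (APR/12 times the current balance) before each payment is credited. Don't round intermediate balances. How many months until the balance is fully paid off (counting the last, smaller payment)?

Monthly rate r = 14.3%/12 = 1.19167% = 0.0119167.
While 5% of the post-interest balance exceeds £20.00, each month B ← (B·(1+r))·(1 − 0.05), i.e. B shrinks by the factor (1+r)·0.95 = 0.96132.
This holds for months 1–31. Entering month 32 the balance is £381.23; 5% of the post-interest balance is now below £20.00, so the flat £20.00 minimum applies from here.
From month 32 a fixed £20.00 at rate r clears £381.23 in 22 more payments. Total: 31 + 22 = 53 months.

53 months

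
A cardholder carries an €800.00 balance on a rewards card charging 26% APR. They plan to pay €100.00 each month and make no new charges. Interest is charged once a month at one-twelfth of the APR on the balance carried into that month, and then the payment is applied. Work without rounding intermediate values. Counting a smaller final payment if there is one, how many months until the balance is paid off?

9 months

Monthly rate r = 26%/12 = 2.16667% = 0.0216667.
Recurrence: B ← B·(1+r) − €100.00.
Month 1: interest €17.33; balance after payment €717.33.
Month 2: interest €15.54; balance after payment €632.88.
Closed form: n = −ln(1 − rB₀/P)/ln(1+r) = −ln(0.82667)/ln(1.02167) ≈ 8.880, so the balance reaches zero during payment 9.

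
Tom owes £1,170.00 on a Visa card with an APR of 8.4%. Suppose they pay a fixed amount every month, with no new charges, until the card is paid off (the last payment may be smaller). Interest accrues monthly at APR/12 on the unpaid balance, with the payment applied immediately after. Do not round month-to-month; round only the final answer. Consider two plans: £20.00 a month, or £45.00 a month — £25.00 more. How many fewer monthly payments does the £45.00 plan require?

47 fewer payments

Monthly rate r = 8.4%/12 = 0.7% = 0.007.
At £20.00/mo: n = ⌈−ln(1 − rB₀/P)/ln(1+r)⌉ = 76 payments (last £10.38); total interest = total paid − £1,170.00 = £340.38.
At £45.00/mo: 29 payments (last £35.99); total interest £125.99.
Payments saved = 76 − 29 = 47.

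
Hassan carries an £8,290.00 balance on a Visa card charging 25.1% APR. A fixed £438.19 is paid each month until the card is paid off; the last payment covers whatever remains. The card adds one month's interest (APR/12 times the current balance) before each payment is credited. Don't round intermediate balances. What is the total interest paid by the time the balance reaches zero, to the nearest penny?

£2,373.42

Monthly rate r = 25.1%/12 = 2.09167% = 0.0209167.
Payoff takes n = ⌈−ln(1 − rB₀/P)/ln(1+r)⌉ = ⌈24.333⌉ = 25 payments; the last is £146.86.
Total paid = 24·£438.19 + £146.86 = £10,663.42.
Total interest = total paid − principal = £10,663.42 − £8,290.00 = £2,373.42.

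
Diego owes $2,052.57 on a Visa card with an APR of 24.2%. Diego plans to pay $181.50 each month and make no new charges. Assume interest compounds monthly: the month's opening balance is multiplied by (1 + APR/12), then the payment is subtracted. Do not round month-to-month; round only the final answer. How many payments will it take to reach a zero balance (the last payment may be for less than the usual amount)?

13 payments

Monthly rate r = 24.2%/12 = 2.01667% = 0.0201667.
Recurrence: B ← B·(1+r) − $181.50.
Month 1: interest $41.39; balance after payment $1,912.46.
Month 2: interest $38.57; balance after payment $1,769.53.
Closed form: n = −ln(1 − rB₀/P)/ln(1+r) = −ln(0.77194)/ln(1.02017) ≈ 12.965, so the balance reaches zero during payment 13.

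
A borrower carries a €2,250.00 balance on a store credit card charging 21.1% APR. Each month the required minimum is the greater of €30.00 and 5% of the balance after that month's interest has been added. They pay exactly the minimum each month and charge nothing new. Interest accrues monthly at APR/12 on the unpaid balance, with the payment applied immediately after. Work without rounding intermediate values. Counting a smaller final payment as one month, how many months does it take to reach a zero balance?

Monthly rate r = 21.1%/12 = 1.75833% = 0.0175833.
While 5% of the post-interest balance exceeds €30.00, each month B ← (B·(1+r))·(1 − 0.05), i.e. B shrinks by the factor (1+r)·0.95 = 0.9667.
This holds for months 1–40. Entering month 41 the balance is €580.67; 5% of the post-interest balance is now below €30.00, so the flat €30.00 minimum applies from here.
From month 41 a fixed €30.00 at rate r clears €580.67 in 24 more payments. Total: 40 + 24 = 64 months.

64 months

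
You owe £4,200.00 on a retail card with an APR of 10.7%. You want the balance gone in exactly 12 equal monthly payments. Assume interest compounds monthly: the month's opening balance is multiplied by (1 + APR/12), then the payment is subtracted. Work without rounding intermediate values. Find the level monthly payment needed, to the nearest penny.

£370.62

Monthly rate r = 10.7%/12 = 0.891667% = 0.00891667.
Level-payment amortization: P = B₀·r / (1 − (1+r)^(−n)) = 4200.00·0.00891667 / (1 − 1.00892^(−12)).
Denominator 1 − (1+r)^(−12) = 0.101048123.
P = 37.45 / 0.101048123 ≈ 370.62.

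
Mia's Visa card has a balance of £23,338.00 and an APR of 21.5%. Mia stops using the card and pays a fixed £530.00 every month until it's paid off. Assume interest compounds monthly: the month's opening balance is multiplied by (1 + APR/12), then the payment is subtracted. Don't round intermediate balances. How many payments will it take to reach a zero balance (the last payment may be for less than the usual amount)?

88 months

Monthly rate r = 21.5%/12 = 1.79167% = 0.0179167.
Recurrence: B ← B·(1+r) − £530.00.
Month 1: interest £418.14; balance after payment £23,226.14.
Month 2: interest £416.13; balance after payment £23,112.27.
Closed form: n = −ln(1 − rB₀/P)/ln(1+r) = −ln(0.21106)/ln(1.01792) ≈ 87.601, so the balance reaches zero during payment 88.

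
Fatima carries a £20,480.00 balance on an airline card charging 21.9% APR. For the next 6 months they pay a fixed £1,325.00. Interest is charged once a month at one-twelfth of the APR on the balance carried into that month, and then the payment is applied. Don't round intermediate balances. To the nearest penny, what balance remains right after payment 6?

Monthly rate r = 21.9%/12 = 1.825% = 0.01825.
Each month: B ← B·(1+r) − £1,325.00.
Month 1: interest £373.76; balance after payment £19,528.76.
Month 2: interest £356.40; balance after payment £18,560.16.
Month 3: interest £338.72; balance after payment £17,573.88.
Month 4: interest £320.72; balance after payment £16,569.61.
Month 5: interest £302.40; balance after payment £15,547.00.
Month 6: interest £283.73; balance after payment £14,505.73.

£14,505.73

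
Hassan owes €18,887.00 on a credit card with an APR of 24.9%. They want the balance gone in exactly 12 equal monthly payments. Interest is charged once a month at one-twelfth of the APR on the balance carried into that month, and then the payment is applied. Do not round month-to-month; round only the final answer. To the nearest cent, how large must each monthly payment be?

Monthly rate r = 24.9%/12 = 2.075% = 0.02075.
Level-payment amortization: P = B₀·r / (1 − (1+r)^(−n)) = 18887.00·0.02075 / (1 − 1.02075^(−12)).
Denominator 1 − (1+r)^(−12) = 0.218430979.
P = 391.905 / 0.218430979 ≈ 1794.18.

€1,794.18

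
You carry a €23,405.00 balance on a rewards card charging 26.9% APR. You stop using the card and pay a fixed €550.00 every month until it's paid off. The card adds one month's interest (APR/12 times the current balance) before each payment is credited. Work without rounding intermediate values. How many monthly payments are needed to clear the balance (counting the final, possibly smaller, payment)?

Monthly rate r = 26.9%/12 = 2.24167% = 0.0224167.
Recurrence: B ← B·(1+r) − €550.00.
Month 1: interest €524.66; balance after payment €23,379.66.
Month 2: interest €524.09; balance after payment €23,353.76.
Closed form: n = −ln(1 − rB₀/P)/ln(1+r) = −ln(0.046069)/ln(1.02242) ≈ 138.825, so the balance reaches zero during payment 139.

139 payments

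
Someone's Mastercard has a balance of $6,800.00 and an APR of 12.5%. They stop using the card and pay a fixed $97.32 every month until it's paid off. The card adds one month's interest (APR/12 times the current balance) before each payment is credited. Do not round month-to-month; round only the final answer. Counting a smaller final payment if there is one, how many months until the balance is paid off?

126 months

Monthly rate r = 12.5%/12 = 1.04167% = 0.0104167.
Recurrence: B ← B·(1+r) − $97.32.
Month 1: interest $70.83; balance after payment $6,773.51.
Month 2: interest $70.56; balance after payment $6,746.75.
Closed form: n = −ln(1 − rB₀/P)/ln(1+r) = −ln(0.27216)/ln(1.01042) ≈ 125.580, so the balance reaches zero during payment 126.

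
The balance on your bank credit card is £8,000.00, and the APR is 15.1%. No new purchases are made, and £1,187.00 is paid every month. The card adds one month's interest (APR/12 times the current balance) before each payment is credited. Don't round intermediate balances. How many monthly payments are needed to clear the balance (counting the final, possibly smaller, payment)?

Monthly rate r = 15.1%/12 = 1.25833% = 0.0125833.
Recurrence: B ← B·(1+r) − £1,187.00.
Month 1: interest £100.67; balance after payment £6,913.67.
Month 2: interest £87.00; balance after payment £5,813.66.
Closed form: n = −ln(1 − rB₀/P)/ln(1+r) = −ln(0.91519)/ln(1.01258) ≈ 7.087, so the balance reaches zero during payment 8.

8 payments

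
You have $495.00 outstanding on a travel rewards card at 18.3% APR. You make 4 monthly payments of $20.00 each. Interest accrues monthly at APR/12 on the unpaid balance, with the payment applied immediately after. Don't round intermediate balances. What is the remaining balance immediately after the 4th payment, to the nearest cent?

Monthly rate r = 18.3%/12 = 1.525% = 0.01525.
Each month: B ← B·(1+r) − $20.00.
Month 1: interest $7.55; balance after payment $482.55.
Month 2: interest $7.36; balance after payment $469.91.
Month 3: interest $7.17; balance after payment $457.07.
Month 4: interest $6.97; balance after payment $444.04.

$444.04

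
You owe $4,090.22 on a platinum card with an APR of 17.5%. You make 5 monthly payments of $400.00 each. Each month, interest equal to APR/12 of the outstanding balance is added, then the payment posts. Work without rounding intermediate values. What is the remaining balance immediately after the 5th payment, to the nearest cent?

$2,338.10

Monthly rate r = 17.5%/12 = 1.45833% = 0.0145833.
Each month: B ← B·(1+r) − $400.00.
Month 1: interest $59.65; balance after payment $3,749.87.
Month 2: interest $54.69; balance after payment $3,404.55.
Month 3: interest $49.65; balance after payment $3,054.20.
Month 4: interest $44.54; balance after payment $2,698.74.
Month 5: interest $39.36; balance after payment $2,338.10.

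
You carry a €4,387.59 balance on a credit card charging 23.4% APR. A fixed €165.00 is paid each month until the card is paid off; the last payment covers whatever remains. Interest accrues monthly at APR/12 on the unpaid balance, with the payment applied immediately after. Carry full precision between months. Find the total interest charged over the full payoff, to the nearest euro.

€1,857

Monthly rate r = 23.4%/12 = 1.95% = 0.0195.
Payoff takes n = ⌈−ln(1 − rB₀/P)/ln(1+r)⌉ = ⌈37.847⌉ = 38 payments; the last is €140.01.
Total paid = 37·€165.00 + €140.01 = €6,245.01.
Total interest = total paid − principal = €6,245.01 − €4,387.59 = €1,857.42.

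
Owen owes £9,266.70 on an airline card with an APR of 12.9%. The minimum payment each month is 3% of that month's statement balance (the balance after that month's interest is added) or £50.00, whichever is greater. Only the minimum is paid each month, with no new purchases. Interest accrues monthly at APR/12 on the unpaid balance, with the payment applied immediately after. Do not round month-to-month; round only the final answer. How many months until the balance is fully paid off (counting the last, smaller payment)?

129 months

Monthly rate r = 12.9%/12 = 1.075% = 0.01075.
While 3% of the post-interest balance exceeds £50.00, each month B ← (B·(1+r))·(1 − 0.03), i.e. B shrinks by the factor (1+r)·0.97 = 0.98043.
This holds for months 1–88. Entering month 89 the balance is £1,627.38; 3% of the post-interest balance is now below £50.00, so the flat £50.00 minimum applies from here.
From month 89 a fixed £50.00 at rate r clears £1,627.38 in 41 more payments. Total: 88 + 41 = 129 months.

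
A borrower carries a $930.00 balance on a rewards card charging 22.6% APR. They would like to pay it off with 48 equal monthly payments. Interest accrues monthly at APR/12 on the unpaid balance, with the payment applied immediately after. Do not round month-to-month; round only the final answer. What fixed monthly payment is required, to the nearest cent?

$29.60

Monthly rate r = 22.6%/12 = 1.88333% = 0.0188333.
Level-payment amortization: P = B₀·r / (1 − (1+r)^(−n)) = 930.00·0.0188333 / (1 − 1.01883^(−48)).
Denominator 1 − (1+r)^(−48) = 0.591634522.
P = 17.515 / 0.591634522 ≈ 29.60.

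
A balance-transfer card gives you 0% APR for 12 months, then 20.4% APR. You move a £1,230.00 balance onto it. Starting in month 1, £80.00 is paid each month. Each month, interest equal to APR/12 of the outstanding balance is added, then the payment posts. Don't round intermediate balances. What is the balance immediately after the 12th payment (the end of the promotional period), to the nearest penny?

Promo months 1–12 at r₀ = 0%/12 = 0; months 13+ at r₁ = 20.4%/12 = 0.017.
After month 12 (no interest yet): B = £1,230.00 − 12·£80.00 = £270.00.

£270.00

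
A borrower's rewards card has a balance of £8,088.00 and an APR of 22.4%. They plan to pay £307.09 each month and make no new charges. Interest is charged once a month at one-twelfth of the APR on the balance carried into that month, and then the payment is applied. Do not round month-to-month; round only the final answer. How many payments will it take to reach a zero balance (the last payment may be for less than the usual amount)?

Monthly rate r = 22.4%/12 = 1.86667% = 0.0186667.
Recurrence: B ← B·(1+r) − £307.09.
Month 1: interest £150.98; balance after payment £7,931.89.
Month 2: interest £148.06; balance after payment £7,772.86.
Closed form: n = −ln(1 − rB₀/P)/ln(1+r) = −ln(0.50837)/ln(1.01867) ≈ 36.581, so the balance reaches zero during payment 37.

37 payments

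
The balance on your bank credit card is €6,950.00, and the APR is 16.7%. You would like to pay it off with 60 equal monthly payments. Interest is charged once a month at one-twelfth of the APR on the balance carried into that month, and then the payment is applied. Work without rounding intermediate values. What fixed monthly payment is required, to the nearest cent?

€171.61

Monthly rate r = 16.7%/12 = 1.39167% = 0.0139167.
Level-payment amortization: P = B₀·r / (1 − (1+r)^(−n)) = 6950.00·0.0139167 / (1 − 1.01392^(−60)).
Denominator 1 − (1+r)^(−60) = 0.563620561.
P = 96.7208 / 0.563620561 ≈ 171.61.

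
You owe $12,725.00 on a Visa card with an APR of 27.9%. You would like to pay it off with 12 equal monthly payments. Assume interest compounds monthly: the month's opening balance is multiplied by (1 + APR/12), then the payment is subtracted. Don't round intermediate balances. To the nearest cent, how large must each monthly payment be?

$1,227.42

Monthly rate r = 27.9%/12 = 2.325% = 0.02325.
Level-payment amortization: P = B₀·r / (1 − (1+r)^(−n)) = 12725.00·0.02325 / (1 − 1.02325^(−12)).
Denominator 1 − (1+r)^(−12) = 0.241039873.
P = 295.856 / 0.241039873 ≈ 1227.42.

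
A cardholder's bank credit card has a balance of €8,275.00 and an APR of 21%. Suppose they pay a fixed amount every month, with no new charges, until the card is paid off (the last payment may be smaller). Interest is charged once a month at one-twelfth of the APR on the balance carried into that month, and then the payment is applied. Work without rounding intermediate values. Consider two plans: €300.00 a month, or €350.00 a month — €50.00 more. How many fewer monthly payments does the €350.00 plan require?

7 fewer payments

Monthly rate r = 21%/12 = 1.75% = 0.0175.
At €300.00/mo: n = ⌈−ln(1 − rB₀/P)/ln(1+r)⌉ = 38 payments (last €298.29); total interest = total paid − €8,275.00 = €3,123.29.
At €350.00/mo: 31 payments (last €273.88); total interest €2,498.88.
Payments saved = 38 − 31 = 7.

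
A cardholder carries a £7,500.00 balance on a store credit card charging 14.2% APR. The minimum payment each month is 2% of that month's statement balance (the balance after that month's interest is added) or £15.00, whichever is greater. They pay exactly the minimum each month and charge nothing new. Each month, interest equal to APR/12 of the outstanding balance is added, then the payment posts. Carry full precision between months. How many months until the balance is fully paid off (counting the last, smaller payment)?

349 months

Monthly rate r = 14.2%/12 = 1.18333% = 0.0118333.
While 2% of the post-interest balance exceeds £15.00, each month B ← (B·(1+r))·(1 − 0.02), i.e. B shrinks by the factor (1+r)·0.98 = 0.9916.
This holds for months 1–275. Entering month 276 the balance is £736.55; 2% of the post-interest balance is now below £15.00, so the flat £15.00 minimum applies from here.
From month 276 a fixed £15.00 at rate r clears £736.55 in 74 more payments. Total: 275 + 74 = 349 months.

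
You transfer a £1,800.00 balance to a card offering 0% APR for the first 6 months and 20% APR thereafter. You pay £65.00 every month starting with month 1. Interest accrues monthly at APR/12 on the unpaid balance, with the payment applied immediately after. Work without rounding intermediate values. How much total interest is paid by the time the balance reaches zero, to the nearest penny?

Promo months 1–6 at r₀ = 0%/12 = 0; months 7+ at r₁ = 20%/12 = 0.0166667.
After month 6 (no interest yet): B = £1,800.00 − 6·£65.00 = £1,410.00.
Then at r₁ with £65.00/mo: n₂ = −ln(1 − r₁·B/P)/ln(1+r₁) ≈ 27.15 → 28 more payments.
Total paid = 33·£65.00 + £9.52 = £2,154.52; interest = £2,154.52 − £1,800.00 = £354.52.

£354.52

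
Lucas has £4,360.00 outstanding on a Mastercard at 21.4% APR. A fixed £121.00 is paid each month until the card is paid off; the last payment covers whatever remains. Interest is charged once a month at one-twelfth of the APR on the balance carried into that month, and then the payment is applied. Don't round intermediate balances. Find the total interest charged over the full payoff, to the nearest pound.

£2,683

Monthly rate r = 21.4%/12 = 1.78333% = 0.0178333.
Payoff takes n = ⌈−ln(1 − rB₀/P)/ln(1+r)⌉ = ⌈58.207⌉ = 59 payments; the last is £25.17.
Total paid = 58·£121.00 + £25.17 = £7,043.17.
Total interest = total paid − principal = £7,043.17 − £4,360.00 = £2,683.17.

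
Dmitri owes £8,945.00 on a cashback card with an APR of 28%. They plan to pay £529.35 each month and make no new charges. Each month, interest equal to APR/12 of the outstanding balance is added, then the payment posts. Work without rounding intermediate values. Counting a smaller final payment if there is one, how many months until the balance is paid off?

Monthly rate r = 28%/12 = 2.33333% = 0.0233333.
Recurrence: B ← B·(1+r) − £529.35.
Month 1: interest £208.72; balance after payment £8,624.37.
Month 2: interest £201.24; balance after payment £8,296.25.
Closed form: n = −ln(1 − rB₀/P)/ln(1+r) = −ln(0.60571)/ln(1.02333) ≈ 21.736, so the balance reaches zero during payment 22.

22 payments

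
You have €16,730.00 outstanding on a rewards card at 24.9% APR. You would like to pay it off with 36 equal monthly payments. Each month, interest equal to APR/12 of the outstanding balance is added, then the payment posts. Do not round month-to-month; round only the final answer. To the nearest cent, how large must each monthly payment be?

Monthly rate r = 24.9%/12 = 2.075% = 0.02075.
Level-payment amortization: P = B₀·r / (1 − (1+r)^(−n)) = 16730.00·0.02075 / (1 − 1.02075^(−36)).
Denominator 1 − (1+r)^(−36) = 0.522578459.
P = 347.147 / 0.522578459 ≈ 664.30.

€664.30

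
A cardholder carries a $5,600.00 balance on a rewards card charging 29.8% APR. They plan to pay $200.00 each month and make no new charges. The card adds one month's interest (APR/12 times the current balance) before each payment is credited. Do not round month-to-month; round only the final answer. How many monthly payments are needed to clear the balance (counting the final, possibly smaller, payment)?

49 payments

Monthly rate r = 29.8%/12 = 2.48333% = 0.0248333.
Recurrence: B ← B·(1+r) − $200.00.
Month 1: interest $139.07; balance after payment $5,539.07.
Month 2: interest $137.55; balance after payment $5,476.62.
Closed form: n = −ln(1 − rB₀/P)/ln(1+r) = −ln(0.30467)/ln(1.02483) ≈ 48.452, so the balance reaches zero during payment 49.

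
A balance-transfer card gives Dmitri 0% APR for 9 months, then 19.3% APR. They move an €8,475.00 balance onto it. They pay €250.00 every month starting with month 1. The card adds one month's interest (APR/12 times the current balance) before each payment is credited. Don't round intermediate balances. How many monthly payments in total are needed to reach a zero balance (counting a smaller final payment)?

42 months

Promo months 1–9 at r₀ = 0%/12 = 0; months 10+ at r₁ = 19.3%/12 = 0.0160833.
After month 9 (no interest yet): B = €8,475.00 − 9·€250.00 = €6,225.00.
Then at r₁ with €250.00/mo: n₂ = −ln(1 − r₁·B/P)/ln(1+r₁) ≈ 32.07 → 33 more payments.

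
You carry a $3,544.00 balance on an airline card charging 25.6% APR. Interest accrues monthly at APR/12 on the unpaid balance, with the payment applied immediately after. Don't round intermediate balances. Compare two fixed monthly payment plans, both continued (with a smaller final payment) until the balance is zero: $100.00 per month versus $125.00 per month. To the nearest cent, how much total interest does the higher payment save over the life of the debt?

Monthly rate r = 25.6%/12 = 2.13333% = 0.0213333.
At $100.00/mo: n = ⌈−ln(1 − rB₀/P)/ln(1+r)⌉ = 67 payments (last $83.59); total interest = total paid − $3,544.00 = $3,139.59.
At $125.00/mo: 44 payments (last $123.11); total interest $1,954.11.
Interest saved = $3,139.59 − $1,954.11 = $1,185.48.

$1,185.48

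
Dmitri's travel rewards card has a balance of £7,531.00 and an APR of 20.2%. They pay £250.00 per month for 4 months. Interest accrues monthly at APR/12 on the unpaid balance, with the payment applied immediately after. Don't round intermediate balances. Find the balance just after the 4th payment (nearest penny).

Monthly rate r = 20.2%/12 = 1.68333% = 0.0168333.
Each month: B ← B·(1+r) − £250.00.
Month 1: interest £126.77; balance after payment £7,407.77.
Month 2: interest £124.70; balance after payment £7,282.47.
Month 3: interest £122.59; balance after payment £7,155.06.
Month 4: interest £120.44; balance after payment £7,025.50.

£7,025.50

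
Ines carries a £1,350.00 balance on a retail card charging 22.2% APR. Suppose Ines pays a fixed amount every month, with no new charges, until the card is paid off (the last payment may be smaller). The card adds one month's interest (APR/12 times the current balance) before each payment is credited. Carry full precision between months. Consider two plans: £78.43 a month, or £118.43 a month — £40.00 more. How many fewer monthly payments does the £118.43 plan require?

Monthly rate r = 22.2%/12 = 1.85% = 0.0185.
At £78.43/mo: n = ⌈−ln(1 − rB₀/P)/ln(1+r)⌉ = 21 payments (last £71.71); total interest = total paid − £1,350.00 = £290.31.
At £118.43/mo: 13 payments (last £109.07); total interest £180.23.
Payments saved = 21 − 13 = 8.

8 fewer payments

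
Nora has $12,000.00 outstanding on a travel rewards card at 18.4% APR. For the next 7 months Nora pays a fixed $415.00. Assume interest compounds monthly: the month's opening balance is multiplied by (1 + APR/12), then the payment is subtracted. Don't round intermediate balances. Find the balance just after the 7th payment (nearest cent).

$10,306.69

Monthly rate r = 18.4%/12 = 1.53333% = 0.0153333.
Each month: B ← B·(1+r) − $415.00.
Month 1: interest $184.00; balance after payment $11,769.00.
Month 2: interest $180.46; balance after payment $11,534.46.
Month 3: interest $176.86; balance after payment $11,296.32.
Month 4: interest $173.21; balance after payment $11,054.53.
Month 5: interest $169.50; balance after payment $10,809.03.
Month 6: interest $165.74; balance after payment $10,559.77.
Month 7: interest $161.92; balance after payment $10,306.69.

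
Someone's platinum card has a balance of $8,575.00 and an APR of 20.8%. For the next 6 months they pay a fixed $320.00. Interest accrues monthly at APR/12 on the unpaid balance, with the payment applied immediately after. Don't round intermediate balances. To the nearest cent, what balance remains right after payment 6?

$7,501.20

Monthly rate r = 20.8%/12 = 1.73333% = 0.0173333.
Each month: B ← B·(1+r) − $320.00.
Month 1: interest $148.63; balance after payment $8,403.63.
Month 2: interest $145.66; balance after payment $8,229.30.
Month 3: interest $142.64; balance after payment $8,051.94.
Month 4: interest $139.57; balance after payment $7,871.50.
Month 5: interest $136.44; balance after payment $7,687.94.
Month 6: interest $133.26; balance after payment $7,501.20.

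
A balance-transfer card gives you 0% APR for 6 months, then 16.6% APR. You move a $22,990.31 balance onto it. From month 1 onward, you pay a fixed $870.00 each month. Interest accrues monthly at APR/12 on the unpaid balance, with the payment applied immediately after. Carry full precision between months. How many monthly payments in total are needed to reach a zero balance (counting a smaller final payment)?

Promo months 1–6 at r₀ = 0%/12 = 0; months 7+ at r₁ = 16.6%/12 = 0.0138333.
After month 6 (no interest yet): B = $22,990.31 − 6·$870.00 = $17,770.31.
Then at r₁ with $870.00/mo: n₂ = −ln(1 − r₁·B/P)/ln(1+r₁) ≈ 24.17 → 25 more payments.

31 payments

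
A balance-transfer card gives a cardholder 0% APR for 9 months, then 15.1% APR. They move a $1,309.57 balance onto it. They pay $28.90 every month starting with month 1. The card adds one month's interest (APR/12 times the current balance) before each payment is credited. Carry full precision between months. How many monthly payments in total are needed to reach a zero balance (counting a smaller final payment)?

58 payments

Promo months 1–9 at r₀ = 0%/12 = 0; months 10+ at r₁ = 15.1%/12 = 0.0125833.
After month 9 (no interest yet): B = $1,309.57 − 9·$28.90 = $1,049.47.
Then at r₁ with $28.90/mo: n₂ = −ln(1 − r₁·B/P)/ln(1+r₁) ≈ 48.83 → 49 more payments.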